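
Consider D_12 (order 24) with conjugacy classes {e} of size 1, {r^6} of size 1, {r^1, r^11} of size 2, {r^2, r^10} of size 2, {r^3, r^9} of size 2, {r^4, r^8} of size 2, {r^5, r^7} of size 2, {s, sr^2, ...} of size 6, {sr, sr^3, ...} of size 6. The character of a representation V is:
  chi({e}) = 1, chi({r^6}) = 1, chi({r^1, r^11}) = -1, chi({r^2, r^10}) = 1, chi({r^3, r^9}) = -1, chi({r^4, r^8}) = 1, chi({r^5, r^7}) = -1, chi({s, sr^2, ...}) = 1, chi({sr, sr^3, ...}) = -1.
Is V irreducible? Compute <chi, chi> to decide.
Irreducible: <chi, chi> = 1.

Why: <chi, chi> = (1/|G|) sum_C |C| * |chi(C)|^2 = (1/24)[1*|1|^2 + 1*|1|^2 + 2*|-1|^2 + 2*|1|^2 + 2*|-1|^2 + 2*|1|^2 + 2*|-1|^2 + 6*|1|^2 + 6*|-1|^2]
  = (1/24)[(1) + (1) + (2) + (2) + (2) + (2) + (2) + (6) + (6)] = 24/24 = 1.
A character is irreducible iff <chi, chi> = 1, so this representation is irreducible.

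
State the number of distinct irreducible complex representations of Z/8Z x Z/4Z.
32

Derivation: The number of irreducible complex representations of a finite group equals its number of conjugacy classes. Z/8Z x Z/4Z is abelian of order 32, so every element is its own conjugacy class: 32 classes, so Z/8Z x Z/4Z (order 32) has exactly 32 irreducible complex representations.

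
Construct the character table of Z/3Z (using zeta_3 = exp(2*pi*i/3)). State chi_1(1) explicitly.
Character table of Z/3Z (irreps indexed chi_0,...,chi_2 with chi_k(m) = zeta_3^(k*m), zeta_3 = exp(2*pi*i/3)):
  irrep \ class  {0} (size 1)  {1} (size 1)    {2} (size 1)  
  chi_0          1             1               1             
  chi_1          1             exp(2*I*pi/3)   exp(-2*I*pi/3)
  chi_2          1             exp(-2*I*pi/3)  exp(2*I*pi/3) 

Spot check: chi_1(1) = zeta_3^(1*1) = zeta_3^1 = exp(2*I*pi/3).

Proof sketch: Z/3Z is abelian, so all 3 irreducible complex representations are 1-dimensional. They are given by chi_k(m) = zeta_3^(k*m) for k = 0,...,2. Row orthogonality: sum_m chi_k(m) conj(chi_l(m)) = 3 * [k = l].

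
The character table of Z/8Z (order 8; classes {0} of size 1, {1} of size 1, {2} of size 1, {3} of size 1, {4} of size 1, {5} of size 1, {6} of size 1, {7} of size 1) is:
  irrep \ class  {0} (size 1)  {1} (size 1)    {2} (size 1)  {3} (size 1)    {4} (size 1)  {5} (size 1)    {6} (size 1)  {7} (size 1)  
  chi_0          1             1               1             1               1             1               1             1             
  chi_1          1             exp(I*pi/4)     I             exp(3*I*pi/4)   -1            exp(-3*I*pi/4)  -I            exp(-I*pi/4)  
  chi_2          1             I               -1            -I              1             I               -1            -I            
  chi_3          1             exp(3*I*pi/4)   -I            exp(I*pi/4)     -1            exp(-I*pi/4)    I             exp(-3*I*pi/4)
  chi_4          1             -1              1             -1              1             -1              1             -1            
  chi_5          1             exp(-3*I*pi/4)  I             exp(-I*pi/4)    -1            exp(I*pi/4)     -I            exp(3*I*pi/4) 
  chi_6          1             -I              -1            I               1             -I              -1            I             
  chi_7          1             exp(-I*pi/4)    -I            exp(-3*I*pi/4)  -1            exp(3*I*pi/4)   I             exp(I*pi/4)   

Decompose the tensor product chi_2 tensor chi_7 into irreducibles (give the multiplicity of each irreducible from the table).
chi_2 tensor chi_7 = chi_1 (all other irreducibles have multiplicity 0).

The character of a tensor product is the pointwise product (chi_2 * chi_7)(C) = chi_2(C) * chi_7(C):
  {0}: (1)*(1), {1}: (I)*(exp(-I*pi/4)), {2}: (-1)*(-I), {3}: (-I)*(exp(-3*I*pi/4)), {4}: (1)*(-1), {5}: (I)*(exp(3*I*pi/4)), {6}: (-1)*(I), {7}: (-I)*(exp(I*pi/4))
so (chi_2 * chi_7) takes values
  {0} -> 1, {1} -> exp(I*pi/4), {2} -> I, {3} -> -exp(-I*pi/4), {4} -> -1, {5} -> exp(-3*I*pi/4), {6} -> -I, {7} -> -exp(3*I*pi/4).
Now take the inner product of this character with each irreducible chi from the table, <chi_2*chi_7, chi> = (1/8) sum_C |C| (chi_2*chi_7)(C) conj(chi(C)):
  <chi_2*chi_7, chi_0> = (1/8)[1*(1)*conj(1) + 1*(exp(I*pi/4))*conj(1) + 1*(I)*conj(1) + 1*(-exp(-I*pi/4))*conj(1) + 1*(-1)*conj(1) + 1*(exp(-3*I*pi/4))*conj(1) + 1*(-I)*conj(1) + 1*(-exp(3*I*pi/4))*conj(1)]
      = (1/8)[(1) + (exp(I*pi/4)) + (I) + (-exp(-I*pi/4)) + (-1) + (exp(-3*I*pi/4)) + (-I) + (-exp(3*I*pi/4))] = 0/8 = 0
  <chi_2*chi_7, chi_1> = (1/8)[1*(1)*conj(1) + 1*(exp(I*pi/4))*conj(exp(I*pi/4)) + 1*(I)*conj(I) + 1*(-exp(-I*pi/4))*conj(exp(3*I*pi/4)) + 1*(-1)*conj(-1) + 1*(exp(-3*I*pi/4))*conj(exp(-3*I*pi/4)) + 1*(-I)*conj(-I) + 1*(-exp(3*I*pi/4))*conj(exp(-I*pi/4))]
      = (1/8)[(1) + (1) + (1) + (1) + (1) + (1) + (1) + (1)] = 8/8 = 1
  <chi_2*chi_7, chi_2> = (1/8)[1*(1)*conj(1) + 1*(exp(I*pi/4))*conj(I) + 1*(I)*conj(-1) + 1*(-exp(-I*pi/4))*conj(-I) + 1*(-1)*conj(1) + 1*(exp(-3*I*pi/4))*conj(I) + 1*(-I)*conj(-1) + 1*(-exp(3*I*pi/4))*conj(-I)]
      = (1/8)[(1) + (-exp(3*I*pi/4)) + (-I) + (-exp(I*pi/4)) + (-1) + (-exp(-I*pi/4)) + (I) + (-exp(-3*I*pi/4))] = 0/8 = 0
  <chi_2*chi_7, chi_3> = (1/8)[1*(1)*conj(1) + 1*(exp(I*pi/4))*conj(exp(3*I*pi/4)) + 1*(I)*conj(-I) + 1*(-exp(-I*pi/4))*conj(exp(I*pi/4)) + 1*(-1)*conj(-1) + 1*(exp(-3*I*pi/4))*conj(exp(-I*pi/4)) + 1*(-I)*conj(I) + 1*(-exp(3*I*pi/4))*conj(exp(-3*I*pi/4))]
      = (1/8)[(1) + (-I) + (-1) + (I) + (1) + (-I) + (-1) + (I)] = 0/8 = 0
  <chi_2*chi_7, chi_4> = (1/8)[1*(1)*conj(1) + 1*(exp(I*pi/4))*conj(-1) + 1*(I)*conj(1) + 1*(-exp(-I*pi/4))*conj(-1) + 1*(-1)*conj(1) + 1*(exp(-3*I*pi/4))*conj(-1) + 1*(-I)*conj(1) + 1*(-exp(3*I*pi/4))*conj(-1)]
      = (1/8)[(1) + (-exp(I*pi/4)) + (I) + (exp(-I*pi/4)) + (-1) + (-exp(-3*I*pi/4)) + (-I) + (exp(3*I*pi/4))] = 0/8 = 0
  <chi_2*chi_7, chi_5> = (1/8)[1*(1)*conj(1) + 1*(exp(I*pi/4))*conj(exp(-3*I*pi/4)) + 1*(I)*conj(I) + 1*(-exp(-I*pi/4))*conj(exp(-I*pi/4)) + 1*(-1)*conj(-1) + 1*(exp(-3*I*pi/4))*conj(exp(I*pi/4)) + 1*(-I)*conj(-I) + 1*(-exp(3*I*pi/4))*conj(exp(3*I*pi/4))]
      = (1/8)[(1) + (-1) + (1) + (-1) + (1) + (-1) + (1) + (-1)] = 0/8 = 0
  <chi_2*chi_7, chi_6> = (1/8)[1*(1)*conj(1) + 1*(exp(I*pi/4))*conj(-I) + 1*(I)*conj(-1) + 1*(-exp(-I*pi/4))*conj(I) + 1*(-1)*conj(1) + 1*(exp(-3*I*pi/4))*conj(-I) + 1*(-I)*conj(-1) + 1*(-exp(3*I*pi/4))*conj(I)]
      = (1/8)[(1) + (exp(3*I*pi/4)) + (-I) + (exp(I*pi/4)) + (-1) + (exp(-I*pi/4)) + (I) + (exp(-3*I*pi/4))] = 0/8 = 0
  <chi_2*chi_7, chi_7> = (1/8)[1*(1)*conj(1) + 1*(exp(I*pi/4))*conj(exp(-I*pi/4)) + 1*(I)*conj(-I) + 1*(-exp(-I*pi/4))*conj(exp(-3*I*pi/4)) + 1*(-1)*conj(-1) + 1*(exp(-3*I*pi/4))*conj(exp(3*I*pi/4)) + 1*(-I)*conj(I) + 1*(-exp(3*I*pi/4))*conj(exp(I*pi/4))]
      = (1/8)[(1) + (I) + (-1) + (-I) + (1) + (I) + (-1) + (-I)] = 0/8 = 0
(Exp terms are combined using exp(i*s)*conj(exp(i*t)) = exp(i*(s-t)), and sums of them are collapsed using the identity that for every m > 1 the m distinct m-th roots of unity sum to 0, e.g. 1 + exp(2*I*pi/3) + exp(-2*I*pi/3) = 0.)
Hence the multiplicities are chi_1: 1. Dimension check: dim(chi_2)*dim(chi_7) = 1*1 = 1 and sum (mult * dim) = 1*1 = 1.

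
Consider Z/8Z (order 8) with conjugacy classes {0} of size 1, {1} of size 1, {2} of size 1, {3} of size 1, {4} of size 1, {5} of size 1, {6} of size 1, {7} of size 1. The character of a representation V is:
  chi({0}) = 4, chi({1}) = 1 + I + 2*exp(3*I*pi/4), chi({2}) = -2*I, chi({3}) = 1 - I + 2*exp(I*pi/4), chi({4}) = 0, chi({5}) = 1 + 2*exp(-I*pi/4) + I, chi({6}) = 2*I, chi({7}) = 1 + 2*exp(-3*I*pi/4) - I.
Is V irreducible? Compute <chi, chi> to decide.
Not irreducible (reducible): <chi, chi> = 6 > 1.

Proof sketch: <chi, chi> = (1/|G|) sum_C |C| * |chi(C)|^2 = (1/8)[1*|4|^2 + 1*|1 + I + 2*exp(3*I*pi/4)|^2 + 1*|-2*I|^2 + 1*|1 - I + 2*exp(I*pi/4)|^2 + 1*|0|^2 + 1*|1 + 2*exp(-I*pi/4) + I|^2 + 1*|2*I|^2 + 1*|1 + 2*exp(-3*I*pi/4) - I|^2]
  = (1/8)[(16) + (6) + (4) + (6) + (0) + (6) + (4) + (6)] = 48/8 = 6.
(Exp terms are combined using exp(i*s)*conj(exp(i*t)) = exp(i*(s-t)), and sums of them are collapsed using the identity that for every m > 1 the m distinct m-th roots of unity sum to 0, e.g. 1 + exp(2*I*pi/3) + exp(-2*I*pi/3) = 0.)
A character is irreducible iff <chi, chi> = 1, so this representation is reducible.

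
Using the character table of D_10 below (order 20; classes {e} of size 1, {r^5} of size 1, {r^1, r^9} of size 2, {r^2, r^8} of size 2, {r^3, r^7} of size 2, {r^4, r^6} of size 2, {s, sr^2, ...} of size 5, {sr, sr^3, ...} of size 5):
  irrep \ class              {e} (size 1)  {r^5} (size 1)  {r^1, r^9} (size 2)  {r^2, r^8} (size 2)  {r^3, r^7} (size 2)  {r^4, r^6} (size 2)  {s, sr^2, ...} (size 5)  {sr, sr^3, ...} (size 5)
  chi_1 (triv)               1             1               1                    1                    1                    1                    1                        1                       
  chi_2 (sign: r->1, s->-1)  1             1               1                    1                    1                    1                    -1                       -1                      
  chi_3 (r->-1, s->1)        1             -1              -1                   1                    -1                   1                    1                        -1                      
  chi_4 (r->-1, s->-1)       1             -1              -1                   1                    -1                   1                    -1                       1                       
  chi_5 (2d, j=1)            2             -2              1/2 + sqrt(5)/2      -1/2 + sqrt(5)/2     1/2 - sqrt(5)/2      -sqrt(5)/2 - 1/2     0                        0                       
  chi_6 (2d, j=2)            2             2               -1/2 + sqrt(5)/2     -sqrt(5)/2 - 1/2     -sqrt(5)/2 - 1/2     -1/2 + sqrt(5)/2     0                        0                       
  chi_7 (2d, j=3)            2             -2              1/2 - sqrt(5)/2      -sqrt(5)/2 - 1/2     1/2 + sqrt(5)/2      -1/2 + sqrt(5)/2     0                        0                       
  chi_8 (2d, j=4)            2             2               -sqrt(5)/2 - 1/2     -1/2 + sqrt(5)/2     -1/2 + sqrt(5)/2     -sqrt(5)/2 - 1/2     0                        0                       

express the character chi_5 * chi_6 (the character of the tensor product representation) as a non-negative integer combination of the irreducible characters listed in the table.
chi_5 tensor chi_6 = chi_5 + chi_7 (all other irreducibles have multiplicity 0).

The character of a tensor product is the pointwise product (chi_5 * chi_6)(C) = chi_5(C) * chi_6(C):
  {e}: (2)*(2), {r^5}: (-2)*(2), {r^1, r^9}: (1/2 + sqrt(5)/2)*(-1/2 + sqrt(5)/2), {r^2, r^8}: (-1/2 + sqrt(5)/2)*(-sqrt(5)/2 - 1/2), {r^3, r^7}: (1/2 - sqrt(5)/2)*(-sqrt(5)/2 - 1/2), {r^4, r^6}: (-sqrt(5)/2 - 1/2)*(-1/2 + sqrt(5)/2), {s, sr^2, ...}: (0)*(0), {sr, sr^3, ...}: (0)*(0)
so (chi_5 * chi_6) takes values
  {e} -> 4, {r^5} -> -4, {r^1, r^9} -> 1, {r^2, r^8} -> -1, {r^3, r^7} -> 1, {r^4, r^6} -> -1, {s, sr^2, ...} -> 0, {sr, sr^3, ...} -> 0.
Now take the inner product of this character with each irreducible chi from the table, <chi_5*chi_6, chi> = (1/20) sum_C |C| (chi_5*chi_6)(C) conj(chi(C)):
  <chi_5*chi_6, chi_1> = (1/20)[1*(4)*conj(1) + 1*(-4)*conj(1) + 2*(1)*conj(1) + 2*(-1)*conj(1) + 2*(1)*conj(1) + 2*(-1)*conj(1) + 5*(0)*conj(1) + 5*(0)*conj(1)]
      = (1/20)[(4) + (-4) + (2) + (-2) + (2) + (-2) + (0) + (0)] = 0/20 = 0
  <chi_5*chi_6, chi_2> = (1/20)[1*(4)*conj(1) + 1*(-4)*conj(1) + 2*(1)*conj(1) + 2*(-1)*conj(1) + 2*(1)*conj(1) + 2*(-1)*conj(1) + 5*(0)*conj(-1) + 5*(0)*conj(-1)]
      = (1/20)[(4) + (-4) + (2) + (-2) + (2) + (-2) + (0) + (0)] = 0/20 = 0
  <chi_5*chi_6, chi_3> = (1/20)[1*(4)*conj(1) + 1*(-4)*conj(-1) + 2*(1)*conj(-1) + 2*(-1)*conj(1) + 2*(1)*conj(-1) + 2*(-1)*conj(1) + 5*(0)*conj(1) + 5*(0)*conj(-1)]
      = (1/20)[(4) + (4) + (-2) + (-2) + (-2) + (-2) + (0) + (0)] = 0/20 = 0
  <chi_5*chi_6, chi_4> = (1/20)[1*(4)*conj(1) + 1*(-4)*conj(-1) + 2*(1)*conj(-1) + 2*(-1)*conj(1) + 2*(1)*conj(-1) + 2*(-1)*conj(1) + 5*(0)*conj(-1) + 5*(0)*conj(1)]
      = (1/20)[(4) + (4) + (-2) + (-2) + (-2) + (-2) + (0) + (0)] = 0/20 = 0
  <chi_5*chi_6, chi_5> = (1/20)[1*(4)*conj(2) + 1*(-4)*conj(-2) + 2*(1)*conj(1/2 + sqrt(5)/2) + 2*(-1)*conj(-1/2 + sqrt(5)/2) + 2*(1)*conj(1/2 - sqrt(5)/2) + 2*(-1)*conj(-sqrt(5)/2 - 1/2) + 5*(0)*conj(0) + 5*(0)*conj(0)]
      = (1/20)[(8) + (8) + (1 + sqrt(5)) + (1 - sqrt(5)) + (1 - sqrt(5)) + (1 + sqrt(5)) + (0) + (0)] = 20/20 = 1
  <chi_5*chi_6, chi_6> = (1/20)[1*(4)*conj(2) + 1*(-4)*conj(2) + 2*(1)*conj(-1/2 + sqrt(5)/2) + 2*(-1)*conj(-sqrt(5)/2 - 1/2) + 2*(1)*conj(-sqrt(5)/2 - 1/2) + 2*(-1)*conj(-1/2 + sqrt(5)/2) + 5*(0)*conj(0) + 5*(0)*conj(0)]
      = (1/20)[(8) + (-8) + (-1 + sqrt(5)) + (1 + sqrt(5)) + (-sqrt(5) - 1) + (1 - sqrt(5)) + (0) + (0)] = 0/20 = 0
  <chi_5*chi_6, chi_7> = (1/20)[1*(4)*conj(2) + 1*(-4)*conj(-2) + 2*(1)*conj(1/2 - sqrt(5)/2) + 2*(-1)*conj(-sqrt(5)/2 - 1/2) + 2*(1)*conj(1/2 + sqrt(5)/2) + 2*(-1)*conj(-1/2 + sqrt(5)/2) + 5*(0)*conj(0) + 5*(0)*conj(0)]
      = (1/20)[(8) + (8) + (1 - sqrt(5)) + (1 + sqrt(5)) + (1 + sqrt(5)) + (1 - sqrt(5)) + (0) + (0)] = 20/20 = 1
  <chi_5*chi_6, chi_8> = (1/20)[1*(4)*conj(2) + 1*(-4)*conj(2) + 2*(1)*conj(-sqrt(5)/2 - 1/2) + 2*(-1)*conj(-1/2 + sqrt(5)/2) + 2*(1)*conj(-1/2 + sqrt(5)/2) + 2*(-1)*conj(-sqrt(5)/2 - 1/2) + 5*(0)*conj(0) + 5*(0)*conj(0)]
      = (1/20)[(8) + (-8) + (-sqrt(5) - 1) + (1 - sqrt(5)) + (-1 + sqrt(5)) + (1 + sqrt(5)) + (0) + (0)] = 0/20 = 0
Hence the multiplicities are chi_5: 1, chi_7: 1. Dimension check: dim(chi_5)*dim(chi_6) = 2*2 = 4 and sum (mult * dim) = 1*2 + 1*2 = 4.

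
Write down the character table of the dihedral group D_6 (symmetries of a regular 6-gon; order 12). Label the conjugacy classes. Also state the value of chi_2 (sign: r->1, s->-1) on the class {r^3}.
Conjugacy classes: {e} of size 1, {r^3} of size 1, {r^1, r^5} of size 2, {r^2, r^4} of size 2, {s, sr^2, ...} of size 3, {sr, sr^3, ...} of size 3.
Character table:
  irrep \ class              {e} (size 1)  {r^3} (size 1)  {r^1, r^5} (size 2)  {r^2, r^4} (size 2)  {s, sr^2, ...} (size 3)  {sr, sr^3, ...} (size 3)
  chi_1 (triv)               1             1               1                    1                    1                        1                       
  chi_2 (sign: r->1, s->-1)  1             1               1                    1                    -1                       -1                      
  chi_3 (r->-1, s->1)        1             -1              -1                   1                    1                        -1                      
  chi_4 (r->-1, s->-1)       1             -1              -1                   1                    -1                       1                       
  chi_5 (2d, j=1)            2             -2              1                    -1                   0                        0                       
  chi_6 (2d, j=2)            2             2               -1                   -1                   0                        0                       

Spot check: chi_2 (sign: r->1, s->-1) on {r^3} = 1.

D_6 has order 2*6 = 12 with 6 conjugacy classes, hence 6 irreducibles. Sum of squared dims 1 + 1 + 1 + 1 + 4 + 4 = 12 = |G|. Linear characters come from the abelianisation; the 2-dimensional irreps have character r^k -> 2*cos(2*pi*j*k/6), reflections -> 0.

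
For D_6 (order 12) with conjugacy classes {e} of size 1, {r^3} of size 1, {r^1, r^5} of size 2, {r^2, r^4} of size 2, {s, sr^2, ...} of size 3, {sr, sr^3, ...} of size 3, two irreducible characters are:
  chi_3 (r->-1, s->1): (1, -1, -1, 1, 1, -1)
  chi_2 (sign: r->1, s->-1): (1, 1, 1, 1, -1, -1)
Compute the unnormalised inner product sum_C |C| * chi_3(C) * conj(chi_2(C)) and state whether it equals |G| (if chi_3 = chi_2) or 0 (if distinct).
Sum = 0; so <chi_3, chi_2> = 0 (distinct irreducibles are orthogonal).

Explanation: Compute term by term over conjugacy classes (|C| * chi_3(C) * conj(chi_2(C))):
  1*(1)*conj(1) + 1*(-1)*conj(1) + 2*(-1)*conj(1) + 2*(1)*conj(1) + 3*(1)*conj(-1) + 3*(-1)*conj(-1)
  = (1) + (-1) + (-2) + (2) + (-3) + (3)
  = 0.
Dividing by |G| = 12 gives 0/12 = 0, matching the row-orthogonality relation <chi_3, chi_2> = [chi_3 = chi_2].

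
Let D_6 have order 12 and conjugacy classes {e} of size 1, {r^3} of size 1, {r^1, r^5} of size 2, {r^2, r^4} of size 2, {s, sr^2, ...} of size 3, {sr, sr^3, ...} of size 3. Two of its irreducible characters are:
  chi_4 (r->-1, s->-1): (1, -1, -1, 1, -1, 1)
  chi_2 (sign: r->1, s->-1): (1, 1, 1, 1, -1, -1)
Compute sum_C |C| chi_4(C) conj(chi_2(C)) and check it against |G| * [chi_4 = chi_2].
Sum = 0; so <chi_4, chi_2> = 0 (distinct irreducibles are orthogonal).

Solution. Compute term by term over conjugacy classes (|C| * chi_4(C) * conj(chi_2(C))):
  1*(1)*conj(1) + 1*(-1)*conj(1) + 2*(-1)*conj(1) + 2*(1)*conj(1) + 3*(-1)*conj(-1) + 3*(1)*conj(-1)
  = (1) + (-1) + (-2) + (2) + (3) + (-3)
  = 0.
Dividing by |G| = 12 gives 0/12 = 0, matching the row-orthogonality relation <chi_4, chi_2> = [chi_4 = chi_2].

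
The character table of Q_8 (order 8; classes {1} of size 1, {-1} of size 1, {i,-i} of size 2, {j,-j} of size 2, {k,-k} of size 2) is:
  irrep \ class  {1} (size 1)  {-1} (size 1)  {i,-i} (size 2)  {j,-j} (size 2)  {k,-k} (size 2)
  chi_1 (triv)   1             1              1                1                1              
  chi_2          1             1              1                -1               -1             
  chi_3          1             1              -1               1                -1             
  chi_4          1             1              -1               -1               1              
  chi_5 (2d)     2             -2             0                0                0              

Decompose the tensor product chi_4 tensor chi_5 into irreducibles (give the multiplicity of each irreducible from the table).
chi_4 tensor chi_5 = chi_5 (all other irreducibles have multiplicity 0).

The character of a tensor product is the pointwise product (chi_4 * chi_5)(C) = chi_4(C) * chi_5(C):
  {1}: (1)*(2), {-1}: (1)*(-2), {i,-i}: (-1)*(0), {j,-j}: (-1)*(0), {k,-k}: (1)*(0)
so (chi_4 * chi_5) takes values
  {1} -> 2, {-1} -> -2, {i,-i} -> 0, {j,-j} -> 0, {k,-k} -> 0.
Now take the inner product of this character with each irreducible chi from the table, <chi_4*chi_5, chi> = (1/8) sum_C |C| (chi_4*chi_5)(C) conj(chi(C)):
  <chi_4*chi_5, chi_1> = (1/8)[1*(2)*conj(1) + 1*(-2)*conj(1) + 2*(0)*conj(1) + 2*(0)*conj(1) + 2*(0)*conj(1)]
      = (1/8)[(2) + (-2) + (0) + (0) + (0)] = 0/8 = 0
  <chi_4*chi_5, chi_2> = (1/8)[1*(2)*conj(1) + 1*(-2)*conj(1) + 2*(0)*conj(1) + 2*(0)*conj(-1) + 2*(0)*conj(-1)]
      = (1/8)[(2) + (-2) + (0) + (0) + (0)] = 0/8 = 0
  <chi_4*chi_5, chi_3> = (1/8)[1*(2)*conj(1) + 1*(-2)*conj(1) + 2*(0)*conj(-1) + 2*(0)*conj(1) + 2*(0)*conj(-1)]
      = (1/8)[(2) + (-2) + (0) + (0) + (0)] = 0/8 = 0
  <chi_4*chi_5, chi_4> = (1/8)[1*(2)*conj(1) + 1*(-2)*conj(1) + 2*(0)*conj(-1) + 2*(0)*conj(-1) + 2*(0)*conj(1)]
      = (1/8)[(2) + (-2) + (0) + (0) + (0)] = 0/8 = 0
  <chi_4*chi_5, chi_5> = (1/8)[1*(2)*conj(2) + 1*(-2)*conj(-2) + 2*(0)*conj(0) + 2*(0)*conj(0) + 2*(0)*conj(0)]
      = (1/8)[(4) + (4) + (0) + (0) + (0)] = 8/8 = 1
Hence the multiplicities are chi_5: 1. Dimension check: dim(chi_4)*dim(chi_5) = 1*2 = 2 and sum (mult * dim) = 1*2 = 2.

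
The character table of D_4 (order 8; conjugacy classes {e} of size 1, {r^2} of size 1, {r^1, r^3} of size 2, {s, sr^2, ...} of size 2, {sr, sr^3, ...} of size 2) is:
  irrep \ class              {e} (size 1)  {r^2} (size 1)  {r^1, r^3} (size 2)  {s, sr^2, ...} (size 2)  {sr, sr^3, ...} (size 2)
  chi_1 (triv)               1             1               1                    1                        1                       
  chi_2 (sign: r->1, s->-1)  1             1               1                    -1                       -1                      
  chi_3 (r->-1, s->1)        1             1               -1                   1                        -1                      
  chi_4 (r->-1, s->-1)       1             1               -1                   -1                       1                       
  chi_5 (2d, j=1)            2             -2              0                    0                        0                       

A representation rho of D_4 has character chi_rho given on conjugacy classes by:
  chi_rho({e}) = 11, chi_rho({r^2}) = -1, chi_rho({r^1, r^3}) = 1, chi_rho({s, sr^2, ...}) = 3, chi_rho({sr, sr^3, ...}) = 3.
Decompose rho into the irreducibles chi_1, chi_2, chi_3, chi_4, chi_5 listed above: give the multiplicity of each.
Multiplicities: chi_1: 3, chi_2: 0, chi_3: 1, chi_4: 1, chi_5: 3.

Explanation: Use <chi_rho, chi> = (1/|G|) sum_C |C| * chi_rho(C) * conj(chi(C)) with |G| = 8 for each irreducible chi in the table:
  <chi_rho, chi_1> = (1/8)[1*(11)*conj(1) + 1*(-1)*conj(1) + 2*(1)*conj(1) + 2*(3)*conj(1) + 2*(3)*conj(1)]
      = (1/8)[(11) + (-1) + (2) + (6) + (6)] = 24/8 = 3
  <chi_rho, chi_2> = (1/8)[1*(11)*conj(1) + 1*(-1)*conj(1) + 2*(1)*conj(1) + 2*(3)*conj(-1) + 2*(3)*conj(-1)]
      = (1/8)[(11) + (-1) + (2) + (-6) + (-6)] = 0/8 = 0
  <chi_rho, chi_3> = (1/8)[1*(11)*conj(1) + 1*(-1)*conj(1) + 2*(1)*conj(-1) + 2*(3)*conj(1) + 2*(3)*conj(-1)]
      = (1/8)[(11) + (-1) + (-2) + (6) + (-6)] = 8/8 = 1
  <chi_rho, chi_4> = (1/8)[1*(11)*conj(1) + 1*(-1)*conj(1) + 2*(1)*conj(-1) + 2*(3)*conj(-1) + 2*(3)*conj(1)]
      = (1/8)[(11) + (-1) + (-2) + (-6) + (6)] = 8/8 = 1
  <chi_rho, chi_5> = (1/8)[1*(11)*conj(2) + 1*(-1)*conj(-2) + 2*(1)*conj(0) + 2*(3)*conj(0) + 2*(3)*conj(0)]
      = (1/8)[(22) + (2) + (0) + (0) + (0)] = 24/8 = 3
Dimension check: dim(rho) = sum (mult * dim) = 3*1 + 0*1 + 1*1 + 1*1 + 3*2 = 11 = chi_rho(e) = 11.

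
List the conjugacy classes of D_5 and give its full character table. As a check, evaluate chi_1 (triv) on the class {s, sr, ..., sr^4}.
Conjugacy classes: {e} of size 1, {r^1, r^4} of size 2, {r^2, r^3} of size 2, {s, sr, ..., sr^4} of size 5.
Character table:
  irrep \ class              {e} (size 1)  {r^1, r^4} (size 2)  {r^2, r^3} (size 2)  {s, sr, ..., sr^4} (size 5)
  chi_1 (triv)               1             1                    1                    1                          
  chi_2 (sign: r->1, s->-1)  1             1                    1                    -1                         
  chi_3 (2d, j=1)            2             -1/2 + sqrt(5)/2     -sqrt(5)/2 - 1/2     0                          
  chi_4 (2d, j=2)            2             -sqrt(5)/2 - 1/2     -1/2 + sqrt(5)/2     0                          

Spot check: chi_1 (triv) on {s, sr, ..., sr^4} = 1.

Proof sketch: D_5 has order 2*5 = 10 with 4 conjugacy classes, hence 4 irreducibles. Sum of squared dims 1 + 1 + 4 + 4 = 10 = |G|. Linear characters come from the abelianisation; the 2-dimensional irreps have character r^k -> 2*cos(2*pi*j*k/5), reflections -> 0.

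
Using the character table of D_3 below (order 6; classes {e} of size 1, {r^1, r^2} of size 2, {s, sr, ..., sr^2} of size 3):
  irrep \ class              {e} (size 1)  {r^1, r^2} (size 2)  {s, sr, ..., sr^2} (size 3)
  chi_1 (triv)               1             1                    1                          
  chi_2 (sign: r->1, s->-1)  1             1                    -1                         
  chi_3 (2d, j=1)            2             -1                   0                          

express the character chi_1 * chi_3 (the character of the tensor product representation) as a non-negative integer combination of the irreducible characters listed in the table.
chi_1 tensor chi_3 = chi_3 (all other irreducibles have multiplicity 0).

Why: The character of a tensor product is the pointwise product (chi_1 * chi_3)(C) = chi_1(C) * chi_3(C):
  {e}: (1)*(2), {r^1, r^2}: (1)*(-1), {s, sr, ..., sr^2}: (1)*(0)
so (chi_1 * chi_3) takes values
  {e} -> 2, {r^1, r^2} -> -1, {s, sr, ..., sr^2} -> 0.
Now take the inner product of this character with each irreducible chi from the table, <chi_1*chi_3, chi> = (1/6) sum_C |C| (chi_1*chi_3)(C) conj(chi(C)):
  <chi_1*chi_3, chi_1> = (1/6)[1*(2)*conj(1) + 2*(-1)*conj(1) + 3*(0)*conj(1)]
      = (1/6)[(2) + (-2) + (0)] = 0/6 = 0
  <chi_1*chi_3, chi_2> = (1/6)[1*(2)*conj(1) + 2*(-1)*conj(1) + 3*(0)*conj(-1)]
      = (1/6)[(2) + (-2) + (0)] = 0/6 = 0
  <chi_1*chi_3, chi_3> = (1/6)[1*(2)*conj(2) + 2*(-1)*conj(-1) + 3*(0)*conj(0)]
      = (1/6)[(4) + (2) + (0)] = 6/6 = 1
Hence the multiplicities are chi_3: 1. Dimension check: dim(chi_1)*dim(chi_3) = 1*2 = 2 and sum (mult * dim) = 1*2 = 2.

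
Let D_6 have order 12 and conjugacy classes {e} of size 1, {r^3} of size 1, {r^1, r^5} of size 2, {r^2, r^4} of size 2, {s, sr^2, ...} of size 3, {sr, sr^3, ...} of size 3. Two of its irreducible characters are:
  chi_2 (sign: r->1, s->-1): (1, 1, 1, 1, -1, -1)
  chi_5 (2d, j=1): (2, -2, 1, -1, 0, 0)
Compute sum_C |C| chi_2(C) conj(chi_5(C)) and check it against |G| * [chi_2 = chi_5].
Sum = 0; so <chi_2, chi_5> = 0 (distinct irreducibles are orthogonal).

Reasoning: Compute term by term over conjugacy classes (|C| * chi_2(C) * conj(chi_5(C))):
  1*(1)*conj(2) + 1*(1)*conj(-2) + 2*(1)*conj(1) + 2*(1)*conj(-1) + 3*(-1)*conj(0) + 3*(-1)*conj(0)
  = (2) + (-2) + (2) + (-2) + (0) + (0)
  = 0.
Dividing by |G| = 12 gives 0/12 = 0, matching the row-orthogonality relation <chi_2, chi_5> = [chi_2 = chi_5].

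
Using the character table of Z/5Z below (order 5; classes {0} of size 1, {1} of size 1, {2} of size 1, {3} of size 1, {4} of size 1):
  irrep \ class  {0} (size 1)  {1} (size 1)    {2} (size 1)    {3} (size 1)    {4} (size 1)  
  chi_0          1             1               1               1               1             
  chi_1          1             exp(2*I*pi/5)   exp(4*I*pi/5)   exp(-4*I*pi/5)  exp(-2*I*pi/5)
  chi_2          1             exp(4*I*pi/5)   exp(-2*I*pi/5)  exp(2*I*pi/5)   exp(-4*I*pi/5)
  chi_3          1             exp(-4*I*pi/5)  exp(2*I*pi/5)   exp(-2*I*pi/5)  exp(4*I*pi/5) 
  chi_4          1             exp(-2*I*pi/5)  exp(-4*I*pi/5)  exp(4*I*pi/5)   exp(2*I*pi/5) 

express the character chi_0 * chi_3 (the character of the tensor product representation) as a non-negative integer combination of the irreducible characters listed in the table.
chi_0 tensor chi_3 = chi_3 (all other irreducibles have multiplicity 0).

Working: The character of a tensor product is the pointwise product (chi_0 * chi_3)(C) = chi_0(C) * chi_3(C):
  {0}: (1)*(1), {1}: (1)*(exp(-4*I*pi/5)), {2}: (1)*(exp(2*I*pi/5)), {3}: (1)*(exp(-2*I*pi/5)), {4}: (1)*(exp(4*I*pi/5))
so (chi_0 * chi_3) takes values
  {0} -> 1, {1} -> exp(-4*I*pi/5), {2} -> exp(2*I*pi/5), {3} -> exp(-2*I*pi/5), {4} -> exp(4*I*pi/5).
Now take the inner product of this character with each irreducible chi from the table, <chi_0*chi_3, chi> = (1/5) sum_C |C| (chi_0*chi_3)(C) conj(chi(C)):
  <chi_0*chi_3, chi_0> = (1/5)[1*(1)*conj(1) + 1*(exp(-4*I*pi/5))*conj(1) + 1*(exp(2*I*pi/5))*conj(1) + 1*(exp(-2*I*pi/5))*conj(1) + 1*(exp(4*I*pi/5))*conj(1)]
      = (1/5)[(1) + (exp(-4*I*pi/5)) + (exp(2*I*pi/5)) + (exp(-2*I*pi/5)) + (exp(4*I*pi/5))] = 0/5 = 0
  <chi_0*chi_3, chi_1> = (1/5)[1*(1)*conj(1) + 1*(exp(-4*I*pi/5))*conj(exp(2*I*pi/5)) + 1*(exp(2*I*pi/5))*conj(exp(4*I*pi/5)) + 1*(exp(-2*I*pi/5))*conj(exp(-4*I*pi/5)) + 1*(exp(4*I*pi/5))*conj(exp(-2*I*pi/5))]
      = (1/5)[(1) + (exp(4*I*pi/5)) + (exp(-2*I*pi/5)) + (exp(2*I*pi/5)) + (exp(-4*I*pi/5))] = 0/5 = 0
  <chi_0*chi_3, chi_2> = (1/5)[1*(1)*conj(1) + 1*(exp(-4*I*pi/5))*conj(exp(4*I*pi/5)) + 1*(exp(2*I*pi/5))*conj(exp(-2*I*pi/5)) + 1*(exp(-2*I*pi/5))*conj(exp(2*I*pi/5)) + 1*(exp(4*I*pi/5))*conj(exp(-4*I*pi/5))]
      = (1/5)[(1) + (exp(2*I*pi/5)) + (exp(4*I*pi/5)) + (exp(-4*I*pi/5)) + (exp(-2*I*pi/5))] = 0/5 = 0
  <chi_0*chi_3, chi_3> = (1/5)[1*(1)*conj(1) + 1*(exp(-4*I*pi/5))*conj(exp(-4*I*pi/5)) + 1*(exp(2*I*pi/5))*conj(exp(2*I*pi/5)) + 1*(exp(-2*I*pi/5))*conj(exp(-2*I*pi/5)) + 1*(exp(4*I*pi/5))*conj(exp(4*I*pi/5))]
      = (1/5)[(1) + (1) + (1) + (1) + (1)] = 5/5 = 1
  <chi_0*chi_3, chi_4> = (1/5)[1*(1)*conj(1) + 1*(exp(-4*I*pi/5))*conj(exp(-2*I*pi/5)) + 1*(exp(2*I*pi/5))*conj(exp(-4*I*pi/5)) + 1*(exp(-2*I*pi/5))*conj(exp(4*I*pi/5)) + 1*(exp(4*I*pi/5))*conj(exp(2*I*pi/5))]
      = (1/5)[(1) + (exp(-2*I*pi/5)) + (exp(-4*I*pi/5)) + (exp(4*I*pi/5)) + (exp(2*I*pi/5))] = 0/5 = 0
(Exp terms are combined using exp(i*s)*conj(exp(i*t)) = exp(i*(s-t)), and sums of them are collapsed using the identity that for every m > 1 the m distinct m-th roots of unity sum to 0, e.g. 1 + exp(2*I*pi/3) + exp(-2*I*pi/3) = 0.)
Hence the multiplicities are chi_3: 1. Dimension check: dim(chi_0)*dim(chi_3) = 1*1 = 1 and sum (mult * dim) = 1*1 = 1.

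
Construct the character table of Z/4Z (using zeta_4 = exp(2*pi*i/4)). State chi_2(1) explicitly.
Character table of Z/4Z (irreps indexed chi_0,...,chi_3 with chi_k(m) = zeta_4^(k*m), zeta_4 = exp(2*pi*i/4)):
  irrep \ class  {0} (size 1)  {1} (size 1)  {2} (size 1)  {3} (size 1)
  chi_0          1             1             1             1           
  chi_1          1             I             -1            -I          
  chi_2          1             -1            1             -1          
  chi_3          1             -I            -1            I           

Spot check: chi_2(1) = zeta_4^(2*1) = zeta_4^2 = -1.

Derivation: Z/4Z is abelian, so all 4 irreducible complex representations are 1-dimensional. They are given by chi_k(m) = zeta_4^(k*m) for k = 0,...,3. Row orthogonality: sum_m chi_k(m) conj(chi_l(m)) = 4 * [k = l].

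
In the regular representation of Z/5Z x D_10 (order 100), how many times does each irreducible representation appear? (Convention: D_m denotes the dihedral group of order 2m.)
Each irreducible V_i of dimension d_i appears with multiplicity d_i, i.e. rho_reg = (direct sum over all irreducibles V_i) d_i V_i. The irreducible dimensions for Z/5Z x D_10 are 1, 1, 1, 1, 1, 1, 1, 1, 1, 1, 1, 1, 1, 1, 1, 1, 1, 1, 1, 1, 2, 2, 2, 2, 2, 2, 2, 2, 2, 2, 2, 2, 2, 2, 2, 2, 2, 2, 2, 2: 20 irreducibles of dimension 1, each with multiplicity 1; 20 irreducibles of dimension 2, each with multiplicity 2. Total dimension 20*1*1 + 20*2*2 = 100 = |G|.

General theorem: in the regular representation of a finite group G, each irreducible appears with multiplicity equal to its dimension. Check: dim(rho_reg) = sum d_i^2 = 1 + 1 + 1 + 1 + 1 + 1 + 1 + 1 + 1 + 1 + 1 + 1 + 1 + 1 + 1 + 1 + 1 + 1 + 1 + 1 + 4 + 4 + 4 + 4 + 4 + 4 + 4 + 4 + 4 + 4 + 4 + 4 + 4 + 4 + 4 + 4 + 4 + 4 + 4 + 4 = 100 = |G|.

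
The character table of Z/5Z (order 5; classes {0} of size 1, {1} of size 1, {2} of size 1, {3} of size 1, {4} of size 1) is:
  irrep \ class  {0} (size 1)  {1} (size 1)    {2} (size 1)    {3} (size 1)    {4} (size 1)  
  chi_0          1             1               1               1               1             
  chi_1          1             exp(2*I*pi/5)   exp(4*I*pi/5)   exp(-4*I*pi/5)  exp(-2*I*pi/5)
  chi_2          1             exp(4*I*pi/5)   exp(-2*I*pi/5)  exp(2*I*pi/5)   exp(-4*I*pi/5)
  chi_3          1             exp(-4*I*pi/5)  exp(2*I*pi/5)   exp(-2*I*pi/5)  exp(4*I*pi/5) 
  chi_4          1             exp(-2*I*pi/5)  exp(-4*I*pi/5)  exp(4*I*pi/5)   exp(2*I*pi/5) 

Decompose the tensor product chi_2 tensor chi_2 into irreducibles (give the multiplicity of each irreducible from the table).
chi_2 tensor chi_2 = chi_4 (all other irreducibles have multiplicity 0).

The character of a tensor product is the pointwise product (chi_2 * chi_2)(C) = chi_2(C) * chi_2(C):
  {0}: (1)*(1), {1}: (exp(4*I*pi/5))*(exp(4*I*pi/5)), {2}: (exp(-2*I*pi/5))*(exp(-2*I*pi/5)), {3}: (exp(2*I*pi/5))*(exp(2*I*pi/5)), {4}: (exp(-4*I*pi/5))*(exp(-4*I*pi/5))
so (chi_2 * chi_2) takes values
  {0} -> 1, {1} -> exp(-2*I*pi/5), {2} -> exp(-4*I*pi/5), {3} -> exp(4*I*pi/5), {4} -> exp(2*I*pi/5).
Now take the inner product of this character with each irreducible chi from the table, <chi_2*chi_2, chi> = (1/5) sum_C |C| (chi_2*chi_2)(C) conj(chi(C)):
  <chi_2*chi_2, chi_0> = (1/5)[1*(1)*conj(1) + 1*(exp(-2*I*pi/5))*conj(1) + 1*(exp(-4*I*pi/5))*conj(1) + 1*(exp(4*I*pi/5))*conj(1) + 1*(exp(2*I*pi/5))*conj(1)]
      = (1/5)[(1) + (exp(-2*I*pi/5)) + (exp(-4*I*pi/5)) + (exp(4*I*pi/5)) + (exp(2*I*pi/5))] = 0/5 = 0
  <chi_2*chi_2, chi_1> = (1/5)[1*(1)*conj(1) + 1*(exp(-2*I*pi/5))*conj(exp(2*I*pi/5)) + 1*(exp(-4*I*pi/5))*conj(exp(4*I*pi/5)) + 1*(exp(4*I*pi/5))*conj(exp(-4*I*pi/5)) + 1*(exp(2*I*pi/5))*conj(exp(-2*I*pi/5))]
      = (1/5)[(1) + (exp(-4*I*pi/5)) + (exp(2*I*pi/5)) + (exp(-2*I*pi/5)) + (exp(4*I*pi/5))] = 0/5 = 0
  <chi_2*chi_2, chi_2> = (1/5)[1*(1)*conj(1) + 1*(exp(-2*I*pi/5))*conj(exp(4*I*pi/5)) + 1*(exp(-4*I*pi/5))*conj(exp(-2*I*pi/5)) + 1*(exp(4*I*pi/5))*conj(exp(2*I*pi/5)) + 1*(exp(2*I*pi/5))*conj(exp(-4*I*pi/5))]
      = (1/5)[(1) + (exp(4*I*pi/5)) + (exp(-2*I*pi/5)) + (exp(2*I*pi/5)) + (exp(-4*I*pi/5))] = 0/5 = 0
  <chi_2*chi_2, chi_3> = (1/5)[1*(1)*conj(1) + 1*(exp(-2*I*pi/5))*conj(exp(-4*I*pi/5)) + 1*(exp(-4*I*pi/5))*conj(exp(2*I*pi/5)) + 1*(exp(4*I*pi/5))*conj(exp(-2*I*pi/5)) + 1*(exp(2*I*pi/5))*conj(exp(4*I*pi/5))]
      = (1/5)[(1) + (exp(2*I*pi/5)) + (exp(4*I*pi/5)) + (exp(-4*I*pi/5)) + (exp(-2*I*pi/5))] = 0/5 = 0
  <chi_2*chi_2, chi_4> = (1/5)[1*(1)*conj(1) + 1*(exp(-2*I*pi/5))*conj(exp(-2*I*pi/5)) + 1*(exp(-4*I*pi/5))*conj(exp(-4*I*pi/5)) + 1*(exp(4*I*pi/5))*conj(exp(4*I*pi/5)) + 1*(exp(2*I*pi/5))*conj(exp(2*I*pi/5))]
      = (1/5)[(1) + (1) + (1) + (1) + (1)] = 5/5 = 1
(Exp terms are combined using exp(i*s)*conj(exp(i*t)) = exp(i*(s-t)), and sums of them are collapsed using the identity that for every m > 1 the m distinct m-th roots of unity sum to 0, e.g. 1 + exp(2*I*pi/3) + exp(-2*I*pi/3) = 0.)
Hence the multiplicities are chi_4: 1. Dimension check: dim(chi_2)*dim(chi_2) = 1*1 = 1 and sum (mult * dim) = 1*1 = 1.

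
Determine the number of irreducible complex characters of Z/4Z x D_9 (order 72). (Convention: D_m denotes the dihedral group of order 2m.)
24

Explanation: The number of irreducible complex representations of a finite group equals its number of conjugacy classes. For a direct product, #classes(G x H) = #classes(G) * #classes(H). Z/4Z has 4 classes (abelian), D_9 has 6 classes, so 4 * 6 = 24, so Z/4Z x D_9 (order 72) has exactly 24 irreducible complex representations.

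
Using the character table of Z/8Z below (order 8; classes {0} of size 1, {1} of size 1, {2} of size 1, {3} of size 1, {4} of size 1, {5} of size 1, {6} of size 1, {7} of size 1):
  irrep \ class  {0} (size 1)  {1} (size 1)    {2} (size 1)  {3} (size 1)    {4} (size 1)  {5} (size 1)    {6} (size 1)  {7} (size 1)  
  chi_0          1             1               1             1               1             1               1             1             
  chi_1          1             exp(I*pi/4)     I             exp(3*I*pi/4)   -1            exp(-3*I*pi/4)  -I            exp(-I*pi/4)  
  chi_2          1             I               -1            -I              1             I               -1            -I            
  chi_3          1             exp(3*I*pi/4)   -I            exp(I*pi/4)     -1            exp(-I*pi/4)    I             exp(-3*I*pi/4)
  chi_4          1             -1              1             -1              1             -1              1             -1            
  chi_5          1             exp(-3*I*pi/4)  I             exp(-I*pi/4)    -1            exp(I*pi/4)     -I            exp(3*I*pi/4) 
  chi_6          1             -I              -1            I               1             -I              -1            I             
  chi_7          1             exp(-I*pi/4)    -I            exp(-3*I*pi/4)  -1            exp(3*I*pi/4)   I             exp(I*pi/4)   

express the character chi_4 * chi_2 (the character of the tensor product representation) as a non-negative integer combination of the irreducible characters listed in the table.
chi_4 tensor chi_2 = chi_6 (all other irreducibles have multiplicity 0).

Proof sketch: The character of a tensor product is the pointwise product (chi_4 * chi_2)(C) = chi_4(C) * chi_2(C):
  {0}: (1)*(1), {1}: (-1)*(I), {2}: (1)*(-1), {3}: (-1)*(-I), {4}: (1)*(1), {5}: (-1)*(I), {6}: (1)*(-1), {7}: (-1)*(-I)
so (chi_4 * chi_2) takes values
  {0} -> 1, {1} -> -I, {2} -> -1, {3} -> I, {4} -> 1, {5} -> -I, {6} -> -1, {7} -> I.
Now take the inner product of this character with each irreducible chi from the table, <chi_4*chi_2, chi> = (1/8) sum_C |C| (chi_4*chi_2)(C) conj(chi(C)):
  <chi_4*chi_2, chi_0> = (1/8)[1*(1)*conj(1) + 1*(-I)*conj(1) + 1*(-1)*conj(1) + 1*(I)*conj(1) + 1*(1)*conj(1) + 1*(-I)*conj(1) + 1*(-1)*conj(1) + 1*(I)*conj(1)]
      = (1/8)[(1) + (-I) + (-1) + (I) + (1) + (-I) + (-1) + (I)] = 0/8 = 0
  <chi_4*chi_2, chi_1> = (1/8)[1*(1)*conj(1) + 1*(-I)*conj(exp(I*pi/4)) + 1*(-1)*conj(I) + 1*(I)*conj(exp(3*I*pi/4)) + 1*(1)*conj(-1) + 1*(-I)*conj(exp(-3*I*pi/4)) + 1*(-1)*conj(-I) + 1*(I)*conj(exp(-I*pi/4))]
      = (1/8)[(1) + (-exp(I*pi/4)) + (I) + (exp(-I*pi/4)) + (-1) + (-exp(-3*I*pi/4)) + (-I) + (exp(3*I*pi/4))] = 0/8 = 0
  <chi_4*chi_2, chi_2> = (1/8)[1*(1)*conj(1) + 1*(-I)*conj(I) + 1*(-1)*conj(-1) + 1*(I)*conj(-I) + 1*(1)*conj(1) + 1*(-I)*conj(I) + 1*(-1)*conj(-1) + 1*(I)*conj(-I)]
      = (1/8)[(1) + (-1) + (1) + (-1) + (1) + (-1) + (1) + (-1)] = 0/8 = 0
  <chi_4*chi_2, chi_3> = (1/8)[1*(1)*conj(1) + 1*(-I)*conj(exp(3*I*pi/4)) + 1*(-1)*conj(-I) + 1*(I)*conj(exp(I*pi/4)) + 1*(1)*conj(-1) + 1*(-I)*conj(exp(-I*pi/4)) + 1*(-1)*conj(I) + 1*(I)*conj(exp(-3*I*pi/4))]
      = (1/8)[(1) + (-exp(-I*pi/4)) + (-I) + (exp(I*pi/4)) + (-1) + (-exp(3*I*pi/4)) + (I) + (exp(-3*I*pi/4))] = 0/8 = 0
  <chi_4*chi_2, chi_4> = (1/8)[1*(1)*conj(1) + 1*(-I)*conj(-1) + 1*(-1)*conj(1) + 1*(I)*conj(-1) + 1*(1)*conj(1) + 1*(-I)*conj(-1) + 1*(-1)*conj(1) + 1*(I)*conj(-1)]
      = (1/8)[(1) + (I) + (-1) + (-I) + (1) + (I) + (-1) + (-I)] = 0/8 = 0
  <chi_4*chi_2, chi_5> = (1/8)[1*(1)*conj(1) + 1*(-I)*conj(exp(-3*I*pi/4)) + 1*(-1)*conj(I) + 1*(I)*conj(exp(-I*pi/4)) + 1*(1)*conj(-1) + 1*(-I)*conj(exp(I*pi/4)) + 1*(-1)*conj(-I) + 1*(I)*conj(exp(3*I*pi/4))]
      = (1/8)[(1) + (-exp(-3*I*pi/4)) + (I) + (exp(3*I*pi/4)) + (-1) + (-exp(I*pi/4)) + (-I) + (exp(-I*pi/4))] = 0/8 = 0
  <chi_4*chi_2, chi_6> = (1/8)[1*(1)*conj(1) + 1*(-I)*conj(-I) + 1*(-1)*conj(-1) + 1*(I)*conj(I) + 1*(1)*conj(1) + 1*(-I)*conj(-I) + 1*(-1)*conj(-1) + 1*(I)*conj(I)]
      = (1/8)[(1) + (1) + (1) + (1) + (1) + (1) + (1) + (1)] = 8/8 = 1
  <chi_4*chi_2, chi_7> = (1/8)[1*(1)*conj(1) + 1*(-I)*conj(exp(-I*pi/4)) + 1*(-1)*conj(-I) + 1*(I)*conj(exp(-3*I*pi/4)) + 1*(1)*conj(-1) + 1*(-I)*conj(exp(3*I*pi/4)) + 1*(-1)*conj(I) + 1*(I)*conj(exp(I*pi/4))]
      = (1/8)[(1) + (-exp(3*I*pi/4)) + (-I) + (exp(-3*I*pi/4)) + (-1) + (-exp(-I*pi/4)) + (I) + (exp(I*pi/4))] = 0/8 = 0
(Exp terms are combined using exp(i*s)*conj(exp(i*t)) = exp(i*(s-t)), and sums of them are collapsed using the identity that for every m > 1 the m distinct m-th roots of unity sum to 0, e.g. 1 + exp(2*I*pi/3) + exp(-2*I*pi/3) = 0.)
Hence the multiplicities are chi_6: 1. Dimension check: dim(chi_4)*dim(chi_2) = 1*1 = 1 and sum (mult * dim) = 1*1 = 1.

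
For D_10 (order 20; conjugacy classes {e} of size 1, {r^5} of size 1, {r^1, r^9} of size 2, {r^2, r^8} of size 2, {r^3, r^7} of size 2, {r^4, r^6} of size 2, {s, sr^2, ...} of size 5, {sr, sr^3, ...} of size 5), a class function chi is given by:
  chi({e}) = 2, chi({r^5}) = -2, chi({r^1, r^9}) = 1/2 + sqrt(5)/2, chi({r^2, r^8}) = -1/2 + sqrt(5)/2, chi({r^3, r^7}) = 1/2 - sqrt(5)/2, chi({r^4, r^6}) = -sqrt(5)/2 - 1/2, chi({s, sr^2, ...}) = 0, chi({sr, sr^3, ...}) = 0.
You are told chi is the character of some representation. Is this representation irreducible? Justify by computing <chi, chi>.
Irreducible: <chi, chi> = 1.

Justification: <chi, chi> = (1/|G|) sum_C |C| * |chi(C)|^2 = (1/20)[1*|2|^2 + 1*|-2|^2 + 2*|1/2 + sqrt(5)/2|^2 + 2*|-1/2 + sqrt(5)/2|^2 + 2*|1/2 - sqrt(5)/2|^2 + 2*|-sqrt(5)/2 - 1/2|^2 + 5*|0|^2 + 5*|0|^2]
  = (1/20)[(4) + (4) + (sqrt(5) + 3) + (3 - sqrt(5)) + (3 - sqrt(5)) + (sqrt(5) + 3) + (0) + (0)] = 20/20 = 1.
A character is irreducible iff <chi, chi> = 1, so this representation is irreducible.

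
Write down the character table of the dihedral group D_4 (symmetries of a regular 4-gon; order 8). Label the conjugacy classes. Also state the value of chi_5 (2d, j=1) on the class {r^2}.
Conjugacy classes: {e} of size 1, {r^2} of size 1, {r^1, r^3} of size 2, {s, sr^2, ...} of size 2, {sr, sr^3, ...} of size 2.
Character table:
  irrep \ class              {e} (size 1)  {r^2} (size 1)  {r^1, r^3} (size 2)  {s, sr^2, ...} (size 2)  {sr, sr^3, ...} (size 2)
  chi_1 (triv)               1             1               1                    1                        1                       
  chi_2 (sign: r->1, s->-1)  1             1               1                    -1                       -1                      
  chi_3 (r->-1, s->1)        1             1               -1                   1                        -1                      
  chi_4 (r->-1, s->-1)       1             1               -1                   -1                       1                       
  chi_5 (2d, j=1)            2             -2              0                    0                        0                       

Spot check: chi_5 (2d, j=1) on {r^2} = -2.

Reasoning: D_4 has order 2*4 = 8 with 5 conjugacy classes, hence 5 irreducibles. Sum of squared dims 1 + 1 + 1 + 1 + 4 = 8 = |G|. Linear characters come from the abelianisation; the 2-dimensional irreps have character r^k -> 2*cos(2*pi*j*k/4), reflections -> 0.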